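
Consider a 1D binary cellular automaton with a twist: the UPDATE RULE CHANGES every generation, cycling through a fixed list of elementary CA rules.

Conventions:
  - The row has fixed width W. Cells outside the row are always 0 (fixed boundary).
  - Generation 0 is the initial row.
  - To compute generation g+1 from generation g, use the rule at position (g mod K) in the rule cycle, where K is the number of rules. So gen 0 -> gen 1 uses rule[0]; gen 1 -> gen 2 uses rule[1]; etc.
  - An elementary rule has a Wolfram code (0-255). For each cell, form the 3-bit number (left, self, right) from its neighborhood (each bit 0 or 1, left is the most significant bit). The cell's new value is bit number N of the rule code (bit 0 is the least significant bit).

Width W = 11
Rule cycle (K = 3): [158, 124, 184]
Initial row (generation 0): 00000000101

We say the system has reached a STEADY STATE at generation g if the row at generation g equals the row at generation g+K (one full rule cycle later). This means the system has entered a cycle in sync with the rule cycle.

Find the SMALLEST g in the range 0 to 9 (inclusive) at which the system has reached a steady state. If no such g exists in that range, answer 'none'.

Gen 0: 00000000101
Gen 1 (rule 158): 00000001101
Gen 2 (rule 124): 00000001111
Gen 3 (rule 184): 00000001110
Gen 4 (rule 158): 00000011101
Gen 5 (rule 124): 00000010111
Gen 6 (rule 184): 00000001110
Gen 7 (rule 158): 00000011101
Gen 8 (rule 124): 00000010111
Gen 9 (rule 184): 00000001110
Gen 10 (rule 158): 00000011101
Gen 11 (rule 124): 00000010111
Gen 12 (rule 184): 00000001110

Answer: 3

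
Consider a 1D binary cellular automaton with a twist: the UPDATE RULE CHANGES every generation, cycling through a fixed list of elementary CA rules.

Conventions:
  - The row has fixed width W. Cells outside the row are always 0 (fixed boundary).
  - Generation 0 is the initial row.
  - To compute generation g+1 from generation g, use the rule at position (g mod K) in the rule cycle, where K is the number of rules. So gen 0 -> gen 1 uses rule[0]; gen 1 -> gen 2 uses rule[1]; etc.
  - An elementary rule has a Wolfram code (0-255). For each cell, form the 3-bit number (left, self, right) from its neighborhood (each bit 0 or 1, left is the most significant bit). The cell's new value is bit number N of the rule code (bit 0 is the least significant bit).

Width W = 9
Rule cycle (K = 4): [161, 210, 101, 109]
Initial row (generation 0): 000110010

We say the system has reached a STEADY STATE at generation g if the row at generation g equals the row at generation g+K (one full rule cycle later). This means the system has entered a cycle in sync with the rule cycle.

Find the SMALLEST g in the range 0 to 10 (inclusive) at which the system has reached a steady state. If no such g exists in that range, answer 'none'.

Answer: 9

Derivation:
Gen 0: 000110010
Gen 1 (rule 161): 110000000
Gen 2 (rule 210): 011000000
Gen 3 (rule 101): 001011111
Gen 4 (rule 109): 101110001
Gen 5 (rule 161): 010100100
Gen 6 (rule 210): 100011010
Gen 7 (rule 101): 101001110
Gen 8 (rule 109): 111001010
Gen 9 (rule 161): 010000100
Gen 10 (rule 210): 101001010
Gen 11 (rule 101): 111001110
Gen 12 (rule 109): 101001010
Gen 13 (rule 161): 010000100
Gen 14 (rule 210): 101001010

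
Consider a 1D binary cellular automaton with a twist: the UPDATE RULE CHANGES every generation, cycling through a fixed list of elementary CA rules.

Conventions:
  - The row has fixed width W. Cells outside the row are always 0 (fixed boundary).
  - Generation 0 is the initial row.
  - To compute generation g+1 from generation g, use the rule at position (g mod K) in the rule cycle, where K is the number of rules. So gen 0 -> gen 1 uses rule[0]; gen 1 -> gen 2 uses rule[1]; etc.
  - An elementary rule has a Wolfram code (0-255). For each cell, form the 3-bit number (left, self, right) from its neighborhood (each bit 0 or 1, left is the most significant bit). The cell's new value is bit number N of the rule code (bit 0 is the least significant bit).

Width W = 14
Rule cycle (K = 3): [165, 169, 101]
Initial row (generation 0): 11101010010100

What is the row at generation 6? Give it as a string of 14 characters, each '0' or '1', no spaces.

Answer: 00110010010101

Derivation:
Gen 0: 11101010010100
Gen 1 (rule 165): 01011110011101
Gen 2 (rule 169): 00111100011010
Gen 3 (rule 101): 10000101001110
Gen 4 (rule 165): 10110111000100
Gen 5 (rule 169): 01101110010001
Gen 6 (rule 101): 00110010010101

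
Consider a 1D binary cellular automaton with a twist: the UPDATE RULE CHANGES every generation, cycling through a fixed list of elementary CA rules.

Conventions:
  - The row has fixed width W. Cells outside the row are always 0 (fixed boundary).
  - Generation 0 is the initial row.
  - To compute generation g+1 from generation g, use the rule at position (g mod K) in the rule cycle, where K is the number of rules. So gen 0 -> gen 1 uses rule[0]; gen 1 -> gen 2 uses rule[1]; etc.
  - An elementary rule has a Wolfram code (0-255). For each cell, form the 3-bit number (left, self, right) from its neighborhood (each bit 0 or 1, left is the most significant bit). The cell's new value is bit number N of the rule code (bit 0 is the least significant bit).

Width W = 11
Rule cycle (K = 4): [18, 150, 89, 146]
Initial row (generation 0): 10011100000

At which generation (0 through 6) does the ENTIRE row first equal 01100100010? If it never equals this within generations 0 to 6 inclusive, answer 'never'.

Gen 0: 10011100000
Gen 1 (rule 18): 01100010000
Gen 2 (rule 150): 10010111000
Gen 3 (rule 89): 01000101111
Gen 4 (rule 146): 10101000110
Gen 5 (rule 18): 00000101001
Gen 6 (rule 150): 00001101111

Answer: never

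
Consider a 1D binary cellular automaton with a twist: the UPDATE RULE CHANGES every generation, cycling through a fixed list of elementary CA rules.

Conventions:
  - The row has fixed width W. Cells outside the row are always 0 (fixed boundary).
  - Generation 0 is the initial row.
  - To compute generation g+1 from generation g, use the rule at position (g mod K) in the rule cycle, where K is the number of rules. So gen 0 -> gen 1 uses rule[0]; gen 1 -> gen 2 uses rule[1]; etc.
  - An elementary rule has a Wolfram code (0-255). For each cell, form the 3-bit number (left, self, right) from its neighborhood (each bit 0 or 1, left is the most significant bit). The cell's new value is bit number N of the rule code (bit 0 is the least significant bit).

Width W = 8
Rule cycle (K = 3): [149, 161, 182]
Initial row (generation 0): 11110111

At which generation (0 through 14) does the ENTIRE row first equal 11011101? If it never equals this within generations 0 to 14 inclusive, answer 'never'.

Gen 0: 11110111
Gen 1 (rule 149): 01100010
Gen 2 (rule 161): 00001000
Gen 3 (rule 182): 00011100
Gen 4 (rule 149): 11001011
Gen 5 (rule 161): 00000100
Gen 6 (rule 182): 00001110
Gen 7 (rule 149): 11100101
Gen 8 (rule 161): 01000010
Gen 9 (rule 182): 11100111
Gen 10 (rule 149): 01010010
Gen 11 (rule 161): 00100000
Gen 12 (rule 182): 01110000
Gen 13 (rule 149): 00101111
Gen 14 (rule 161): 10010110

Answer: never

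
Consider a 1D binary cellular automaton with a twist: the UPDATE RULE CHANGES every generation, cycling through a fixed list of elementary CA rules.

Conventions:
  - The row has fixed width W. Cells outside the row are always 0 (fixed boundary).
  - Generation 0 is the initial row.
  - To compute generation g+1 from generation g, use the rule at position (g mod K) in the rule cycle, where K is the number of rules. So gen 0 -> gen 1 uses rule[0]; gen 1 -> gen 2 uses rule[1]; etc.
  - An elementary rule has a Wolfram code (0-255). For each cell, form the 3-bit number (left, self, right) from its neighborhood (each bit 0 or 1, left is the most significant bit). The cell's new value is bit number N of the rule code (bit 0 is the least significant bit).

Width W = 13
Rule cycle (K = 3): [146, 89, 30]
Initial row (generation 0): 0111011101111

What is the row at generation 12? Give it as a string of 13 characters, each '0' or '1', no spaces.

Answer: 1001110010011

Derivation:
Gen 0: 0111011101111
Gen 1 (rule 146): 1010001000110
Gen 2 (rule 89): 0001100110111
Gen 3 (rule 30): 0011011100100
Gen 4 (rule 146): 0100001011010
Gen 5 (rule 89): 0011100011001
Gen 6 (rule 30): 0110010110111
Gen 7 (rule 146): 1001100000010
Gen 8 (rule 89): 0101111111001
Gen 9 (rule 30): 1101000000111
Gen 10 (rule 146): 0000100001010
Gen 11 (rule 89): 1110011100001
Gen 12 (rule 30): 1001110010011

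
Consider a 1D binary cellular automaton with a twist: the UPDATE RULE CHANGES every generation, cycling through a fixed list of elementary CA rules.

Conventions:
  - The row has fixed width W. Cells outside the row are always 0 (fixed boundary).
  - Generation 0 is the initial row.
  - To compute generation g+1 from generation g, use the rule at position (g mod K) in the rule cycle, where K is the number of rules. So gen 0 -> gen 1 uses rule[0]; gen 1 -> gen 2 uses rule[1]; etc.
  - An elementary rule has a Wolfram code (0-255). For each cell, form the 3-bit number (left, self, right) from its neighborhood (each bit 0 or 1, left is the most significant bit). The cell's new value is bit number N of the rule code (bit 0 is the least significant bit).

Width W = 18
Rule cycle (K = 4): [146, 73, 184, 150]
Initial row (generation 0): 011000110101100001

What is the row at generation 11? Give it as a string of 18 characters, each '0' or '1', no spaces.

Answer: 001011010000010100

Derivation:
Gen 0: 011000110101100001
Gen 1 (rule 146): 100101000000010010
Gen 2 (rule 73): 000000011111000000
Gen 3 (rule 184): 000000011110100000
Gen 4 (rule 150): 000000101100110000
Gen 5 (rule 146): 000001000011001000
Gen 6 (rule 73): 111100011011000011
Gen 7 (rule 184): 111010010110100010
Gen 8 (rule 150): 010011110000110111
Gen 9 (rule 146): 101101101001000010
Gen 10 (rule 73): 001101100000011000
Gen 11 (rule 184): 001011010000010100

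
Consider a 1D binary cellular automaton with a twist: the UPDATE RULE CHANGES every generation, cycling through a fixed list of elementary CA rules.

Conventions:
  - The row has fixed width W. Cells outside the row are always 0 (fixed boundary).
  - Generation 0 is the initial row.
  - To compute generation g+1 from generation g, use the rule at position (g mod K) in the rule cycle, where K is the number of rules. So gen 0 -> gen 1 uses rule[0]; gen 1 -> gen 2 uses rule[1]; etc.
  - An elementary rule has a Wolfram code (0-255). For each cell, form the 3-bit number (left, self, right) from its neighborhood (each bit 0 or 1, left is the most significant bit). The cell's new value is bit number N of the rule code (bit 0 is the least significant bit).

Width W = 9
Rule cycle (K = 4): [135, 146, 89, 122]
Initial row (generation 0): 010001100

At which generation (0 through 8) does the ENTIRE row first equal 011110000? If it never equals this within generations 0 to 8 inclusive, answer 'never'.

Gen 0: 010001100
Gen 1 (rule 135): 110110001
Gen 2 (rule 146): 000001010
Gen 3 (rule 89): 111100001
Gen 4 (rule 122): 100110010
Gen 5 (rule 135): 101000110
Gen 6 (rule 146): 000101001
Gen 7 (rule 89): 110000100
Gen 8 (rule 122): 111001010

Answer: never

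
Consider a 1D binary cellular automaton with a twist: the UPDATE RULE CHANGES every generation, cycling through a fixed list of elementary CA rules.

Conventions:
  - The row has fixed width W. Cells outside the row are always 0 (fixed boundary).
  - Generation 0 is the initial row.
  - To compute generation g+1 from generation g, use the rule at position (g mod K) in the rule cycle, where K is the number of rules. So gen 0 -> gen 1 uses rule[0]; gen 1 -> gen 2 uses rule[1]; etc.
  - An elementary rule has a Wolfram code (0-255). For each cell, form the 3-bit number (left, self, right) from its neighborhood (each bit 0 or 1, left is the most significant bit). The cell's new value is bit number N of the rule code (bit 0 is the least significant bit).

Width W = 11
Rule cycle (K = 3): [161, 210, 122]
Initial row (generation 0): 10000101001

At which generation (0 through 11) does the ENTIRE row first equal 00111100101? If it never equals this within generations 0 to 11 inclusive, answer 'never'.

Gen 0: 10000101001
Gen 1 (rule 161): 00110010000
Gen 2 (rule 210): 01011101000
Gen 3 (rule 122): 10110110100
Gen 4 (rule 161): 01001001001
Gen 5 (rule 210): 10110110110
Gen 6 (rule 122): 01111111111
Gen 7 (rule 161): 00111111110
Gen 8 (rule 210): 01011111111
Gen 9 (rule 122): 10110000001
Gen 10 (rule 161): 01000111100
Gen 11 (rule 210): 10101011110

Answer: never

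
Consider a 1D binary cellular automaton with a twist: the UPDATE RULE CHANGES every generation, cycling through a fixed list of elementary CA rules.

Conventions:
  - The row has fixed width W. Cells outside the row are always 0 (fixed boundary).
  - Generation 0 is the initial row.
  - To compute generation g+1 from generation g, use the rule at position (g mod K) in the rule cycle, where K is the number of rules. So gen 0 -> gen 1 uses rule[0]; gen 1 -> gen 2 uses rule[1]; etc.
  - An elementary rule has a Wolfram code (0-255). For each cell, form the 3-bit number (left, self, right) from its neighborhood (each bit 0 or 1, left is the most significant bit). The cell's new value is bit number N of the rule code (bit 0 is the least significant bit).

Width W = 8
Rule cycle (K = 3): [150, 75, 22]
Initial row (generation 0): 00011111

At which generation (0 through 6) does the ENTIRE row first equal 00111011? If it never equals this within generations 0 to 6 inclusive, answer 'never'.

Gen 0: 00011111
Gen 1 (rule 150): 00101110
Gen 2 (rule 75): 11001010
Gen 3 (rule 22): 00111011
Gen 4 (rule 150): 01010000
Gen 5 (rule 75): 10000111
Gen 6 (rule 22): 11001000

Answer: 3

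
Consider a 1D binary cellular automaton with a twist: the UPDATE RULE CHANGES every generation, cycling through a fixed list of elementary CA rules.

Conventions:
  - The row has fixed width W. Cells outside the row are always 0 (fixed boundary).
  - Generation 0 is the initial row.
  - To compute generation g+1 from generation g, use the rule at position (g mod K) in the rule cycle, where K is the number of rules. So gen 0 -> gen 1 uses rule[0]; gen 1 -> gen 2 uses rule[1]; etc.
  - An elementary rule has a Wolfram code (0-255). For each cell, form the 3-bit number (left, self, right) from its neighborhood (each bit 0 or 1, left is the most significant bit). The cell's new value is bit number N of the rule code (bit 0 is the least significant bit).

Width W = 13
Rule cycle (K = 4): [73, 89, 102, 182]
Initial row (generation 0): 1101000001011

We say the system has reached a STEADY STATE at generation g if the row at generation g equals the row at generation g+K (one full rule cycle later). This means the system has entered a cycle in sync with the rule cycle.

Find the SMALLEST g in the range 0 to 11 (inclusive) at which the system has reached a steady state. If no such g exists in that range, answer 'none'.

Answer: none

Derivation:
Gen 0: 1101000001011
Gen 1 (rule 73): 1100011100011
Gen 2 (rule 89): 1111010111011
Gen 3 (rule 102): 0001111001101
Gen 4 (rule 182): 0010110110011
Gen 5 (rule 73): 1000110110011
Gen 6 (rule 89): 0110110111011
Gen 7 (rule 102): 1011011001101
Gen 8 (rule 182): 1100100110011
Gen 9 (rule 73): 1100000110011
Gen 10 (rule 89): 1111110111011
Gen 11 (rule 102): 0000011001101
Gen 12 (rule 182): 0000100110011
Gen 13 (rule 73): 1110000110011
Gen 14 (rule 89): 1011110111011
Gen 15 (rule 102): 1100011001101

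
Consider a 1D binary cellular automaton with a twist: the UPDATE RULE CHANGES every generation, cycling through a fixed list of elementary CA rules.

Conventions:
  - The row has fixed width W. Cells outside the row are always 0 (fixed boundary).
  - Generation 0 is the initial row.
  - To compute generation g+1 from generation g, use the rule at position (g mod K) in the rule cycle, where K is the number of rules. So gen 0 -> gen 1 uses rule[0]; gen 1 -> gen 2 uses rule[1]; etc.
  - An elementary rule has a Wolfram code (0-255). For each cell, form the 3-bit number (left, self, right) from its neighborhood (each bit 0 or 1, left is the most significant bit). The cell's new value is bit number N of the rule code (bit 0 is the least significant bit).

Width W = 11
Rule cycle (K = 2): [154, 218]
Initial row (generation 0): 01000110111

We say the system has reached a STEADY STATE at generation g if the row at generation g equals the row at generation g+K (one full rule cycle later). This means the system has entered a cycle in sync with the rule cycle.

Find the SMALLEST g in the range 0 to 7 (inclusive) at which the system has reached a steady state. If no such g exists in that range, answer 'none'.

Answer: 6

Derivation:
Gen 0: 01000110111
Gen 1 (rule 154): 10101100110
Gen 2 (rule 218): 00001111111
Gen 3 (rule 154): 00011111110
Gen 4 (rule 218): 00111111111
Gen 5 (rule 154): 01111111110
Gen 6 (rule 218): 11111111111
Gen 7 (rule 154): 11111111110
Gen 8 (rule 218): 11111111111
Gen 9 (rule 154): 11111111110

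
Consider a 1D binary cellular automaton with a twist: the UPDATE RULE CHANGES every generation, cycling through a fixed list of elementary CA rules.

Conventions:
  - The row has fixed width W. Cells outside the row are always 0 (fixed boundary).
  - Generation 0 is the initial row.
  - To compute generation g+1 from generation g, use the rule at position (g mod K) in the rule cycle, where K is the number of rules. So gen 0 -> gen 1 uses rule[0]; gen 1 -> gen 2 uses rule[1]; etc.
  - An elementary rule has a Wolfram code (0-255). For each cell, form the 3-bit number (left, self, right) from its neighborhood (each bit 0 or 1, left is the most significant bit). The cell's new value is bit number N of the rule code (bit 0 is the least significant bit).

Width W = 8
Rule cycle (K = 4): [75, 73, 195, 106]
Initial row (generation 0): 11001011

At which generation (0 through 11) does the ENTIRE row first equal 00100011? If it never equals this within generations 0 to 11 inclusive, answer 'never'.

Gen 0: 11001011
Gen 1 (rule 75): 11010011
Gen 2 (rule 73): 11000011
Gen 3 (rule 195): 01011101
Gen 4 (rule 106): 10110110
Gen 5 (rule 75): 00110110
Gen 6 (rule 73): 10110110
Gen 7 (rule 195): 00010010
Gen 8 (rule 106): 00100100
Gen 9 (rule 75): 11001001
Gen 10 (rule 73): 11000000
Gen 11 (rule 195): 01011111

Answer: never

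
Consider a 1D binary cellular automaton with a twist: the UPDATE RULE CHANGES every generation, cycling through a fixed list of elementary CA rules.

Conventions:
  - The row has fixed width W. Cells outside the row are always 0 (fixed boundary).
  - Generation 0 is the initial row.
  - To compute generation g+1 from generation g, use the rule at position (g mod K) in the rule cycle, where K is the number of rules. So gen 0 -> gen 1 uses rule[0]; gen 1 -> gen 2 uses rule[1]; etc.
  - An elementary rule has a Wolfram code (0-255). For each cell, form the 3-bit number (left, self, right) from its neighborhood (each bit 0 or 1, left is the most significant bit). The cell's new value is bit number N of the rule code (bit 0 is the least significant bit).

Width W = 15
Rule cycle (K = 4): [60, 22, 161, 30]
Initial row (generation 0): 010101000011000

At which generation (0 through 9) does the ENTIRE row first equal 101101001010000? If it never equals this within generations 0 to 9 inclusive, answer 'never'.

Answer: never

Derivation:
Gen 0: 010101000011000
Gen 1 (rule 60): 011111100010100
Gen 2 (rule 22): 100000010110110
Gen 3 (rule 161): 001111001001000
Gen 4 (rule 30): 011000111111100
Gen 5 (rule 60): 010100100000010
Gen 6 (rule 22): 110111110000111
Gen 7 (rule 161): 001011100110010
Gen 8 (rule 30): 011010011101111
Gen 9 (rule 60): 010111010011000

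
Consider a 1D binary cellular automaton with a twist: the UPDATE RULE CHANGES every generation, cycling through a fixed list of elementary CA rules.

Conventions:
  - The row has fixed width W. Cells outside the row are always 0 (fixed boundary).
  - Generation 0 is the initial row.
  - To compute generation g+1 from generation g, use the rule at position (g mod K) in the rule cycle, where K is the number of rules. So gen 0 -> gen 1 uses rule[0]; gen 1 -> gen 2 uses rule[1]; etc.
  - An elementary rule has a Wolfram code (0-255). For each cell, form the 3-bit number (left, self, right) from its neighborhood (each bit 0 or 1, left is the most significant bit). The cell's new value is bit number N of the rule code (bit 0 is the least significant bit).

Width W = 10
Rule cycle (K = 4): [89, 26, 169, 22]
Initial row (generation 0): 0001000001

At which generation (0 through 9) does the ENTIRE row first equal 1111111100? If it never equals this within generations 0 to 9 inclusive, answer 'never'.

Gen 0: 0001000001
Gen 1 (rule 89): 1100111100
Gen 2 (rule 26): 1011100010
Gen 3 (rule 169): 0111001000
Gen 4 (rule 22): 1000111100
Gen 5 (rule 89): 0110100111
Gen 6 (rule 26): 1100011100
Gen 7 (rule 169): 1001011001
Gen 8 (rule 22): 1111000111
Gen 9 (rule 89): 1001110101

Answer: never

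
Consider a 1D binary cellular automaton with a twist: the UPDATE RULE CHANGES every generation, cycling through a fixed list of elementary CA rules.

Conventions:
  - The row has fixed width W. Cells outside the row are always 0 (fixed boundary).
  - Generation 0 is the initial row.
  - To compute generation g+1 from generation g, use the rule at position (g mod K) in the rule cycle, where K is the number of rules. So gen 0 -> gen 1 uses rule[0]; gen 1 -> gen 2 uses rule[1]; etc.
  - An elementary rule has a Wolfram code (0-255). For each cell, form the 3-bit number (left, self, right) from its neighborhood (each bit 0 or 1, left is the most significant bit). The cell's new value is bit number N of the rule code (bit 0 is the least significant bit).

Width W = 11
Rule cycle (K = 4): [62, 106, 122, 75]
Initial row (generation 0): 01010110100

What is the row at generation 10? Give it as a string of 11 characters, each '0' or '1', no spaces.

Gen 0: 01010110100
Gen 1 (rule 62): 11111101110
Gen 2 (rule 106): 10000111010
Gen 3 (rule 122): 01001101101
Gen 4 (rule 75): 10011101100
Gen 5 (rule 62): 11110011010
Gen 6 (rule 106): 10010111100
Gen 7 (rule 122): 01101100110
Gen 8 (rule 75): 11101101110
Gen 9 (rule 62): 10011011001
Gen 10 (rule 106): 00111111010

Answer: 00111111010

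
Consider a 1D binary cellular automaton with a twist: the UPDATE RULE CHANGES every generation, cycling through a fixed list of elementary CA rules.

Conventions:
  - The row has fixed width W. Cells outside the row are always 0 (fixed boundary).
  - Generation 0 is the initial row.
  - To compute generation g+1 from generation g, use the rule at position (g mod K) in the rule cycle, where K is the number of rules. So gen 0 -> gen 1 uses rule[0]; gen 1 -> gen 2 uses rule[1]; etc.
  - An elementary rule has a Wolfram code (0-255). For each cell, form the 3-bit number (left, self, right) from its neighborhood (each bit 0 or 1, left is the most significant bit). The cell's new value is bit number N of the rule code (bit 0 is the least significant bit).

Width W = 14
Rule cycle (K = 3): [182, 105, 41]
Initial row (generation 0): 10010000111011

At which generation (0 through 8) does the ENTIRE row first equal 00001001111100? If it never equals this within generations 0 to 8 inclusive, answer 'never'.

Answer: never

Derivation:
Gen 0: 10010000111011
Gen 1 (rule 182): 11111001010100
Gen 2 (rule 105): 10001000101001
Gen 3 (rule 41): 00100010010000
Gen 4 (rule 182): 01110111111000
Gen 5 (rule 105): 01011100001011
Gen 6 (rule 41): 00110001100110
Gen 7 (rule 182): 01001010011001
Gen 8 (rule 105): 00000100011000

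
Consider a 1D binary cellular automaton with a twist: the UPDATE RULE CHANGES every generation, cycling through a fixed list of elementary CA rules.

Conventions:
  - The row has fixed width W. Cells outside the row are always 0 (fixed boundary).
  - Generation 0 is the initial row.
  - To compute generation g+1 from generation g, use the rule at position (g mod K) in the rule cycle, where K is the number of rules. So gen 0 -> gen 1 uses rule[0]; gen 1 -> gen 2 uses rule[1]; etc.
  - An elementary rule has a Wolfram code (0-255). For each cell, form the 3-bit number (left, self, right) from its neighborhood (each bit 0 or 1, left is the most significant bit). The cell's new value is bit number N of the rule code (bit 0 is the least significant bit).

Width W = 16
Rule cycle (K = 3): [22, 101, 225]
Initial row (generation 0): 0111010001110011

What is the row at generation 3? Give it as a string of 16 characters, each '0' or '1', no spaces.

Answer: 0101000111000010

Derivation:
Gen 0: 0111010001110011
Gen 1 (rule 22): 1000011010001100
Gen 2 (rule 101): 1011001110100101
Gen 3 (rule 225): 0101000111000010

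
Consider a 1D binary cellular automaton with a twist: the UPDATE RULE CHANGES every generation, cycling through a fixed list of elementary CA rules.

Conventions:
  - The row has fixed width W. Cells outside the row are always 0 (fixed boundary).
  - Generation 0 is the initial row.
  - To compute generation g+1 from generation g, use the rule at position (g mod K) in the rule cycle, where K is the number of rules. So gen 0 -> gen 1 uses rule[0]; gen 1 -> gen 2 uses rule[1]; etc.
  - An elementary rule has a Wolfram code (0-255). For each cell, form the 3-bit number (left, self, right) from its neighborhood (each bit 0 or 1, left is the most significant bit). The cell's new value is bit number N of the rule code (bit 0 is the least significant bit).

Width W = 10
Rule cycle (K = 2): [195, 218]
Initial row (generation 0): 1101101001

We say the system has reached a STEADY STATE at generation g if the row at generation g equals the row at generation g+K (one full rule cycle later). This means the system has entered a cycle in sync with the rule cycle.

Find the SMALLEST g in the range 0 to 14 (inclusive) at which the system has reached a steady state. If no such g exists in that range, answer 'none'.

Answer: 14

Derivation:
Gen 0: 1101101001
Gen 1 (rule 195): 0100100010
Gen 2 (rule 218): 1011010101
Gen 3 (rule 195): 0001000000
Gen 4 (rule 218): 0010100000
Gen 5 (rule 195): 1100001111
Gen 6 (rule 218): 1110011111
Gen 7 (rule 195): 0110101111
Gen 8 (rule 218): 1110001111
Gen 9 (rule 195): 0110110111
Gen 10 (rule 218): 1110110111
Gen 11 (rule 195): 0110010011
Gen 12 (rule 218): 1111101111
Gen 13 (rule 195): 0111100111
Gen 14 (rule 218): 1111111111
Gen 15 (rule 195): 0111111111
Gen 16 (rule 218): 1111111111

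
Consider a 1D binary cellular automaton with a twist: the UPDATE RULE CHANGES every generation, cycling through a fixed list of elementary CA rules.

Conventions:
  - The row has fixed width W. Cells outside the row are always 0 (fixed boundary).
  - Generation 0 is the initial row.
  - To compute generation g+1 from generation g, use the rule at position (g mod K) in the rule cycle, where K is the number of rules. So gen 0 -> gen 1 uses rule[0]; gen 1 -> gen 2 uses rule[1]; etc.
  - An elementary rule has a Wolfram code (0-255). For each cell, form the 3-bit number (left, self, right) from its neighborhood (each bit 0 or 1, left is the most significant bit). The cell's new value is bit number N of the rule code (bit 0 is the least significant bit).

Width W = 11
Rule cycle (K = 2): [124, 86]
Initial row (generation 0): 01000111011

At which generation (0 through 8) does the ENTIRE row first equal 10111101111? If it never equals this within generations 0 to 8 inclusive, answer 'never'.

Gen 0: 01000111011
Gen 1 (rule 124): 01100101111
Gen 2 (rule 86): 10111100001
Gen 3 (rule 124): 11100110001
Gen 4 (rule 86): 00111011011
Gen 5 (rule 124): 00101111111
Gen 6 (rule 86): 01100000001
Gen 7 (rule 124): 01110000001
Gen 8 (rule 86): 10011000011

Answer: never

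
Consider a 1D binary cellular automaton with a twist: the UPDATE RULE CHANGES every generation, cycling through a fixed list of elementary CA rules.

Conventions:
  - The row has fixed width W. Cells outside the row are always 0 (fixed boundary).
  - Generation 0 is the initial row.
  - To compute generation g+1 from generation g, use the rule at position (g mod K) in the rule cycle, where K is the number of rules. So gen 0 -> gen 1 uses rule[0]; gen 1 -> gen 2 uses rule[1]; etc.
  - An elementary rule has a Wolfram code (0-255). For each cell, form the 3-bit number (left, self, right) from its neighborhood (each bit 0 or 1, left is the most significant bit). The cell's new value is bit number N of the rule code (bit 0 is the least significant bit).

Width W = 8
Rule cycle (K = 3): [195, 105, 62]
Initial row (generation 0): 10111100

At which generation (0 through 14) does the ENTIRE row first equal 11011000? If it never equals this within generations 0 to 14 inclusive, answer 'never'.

Answer: 11

Derivation:
Gen 0: 10111100
Gen 1 (rule 195): 00011101
Gen 2 (rule 105): 11010110
Gen 3 (rule 62): 10111101
Gen 4 (rule 195): 00011100
Gen 5 (rule 105): 11010101
Gen 6 (rule 62): 10111111
Gen 7 (rule 195): 00011111
Gen 8 (rule 105): 11010001
Gen 9 (rule 62): 10111011
Gen 10 (rule 195): 00011001
Gen 11 (rule 105): 11011000
Gen 12 (rule 62): 10110100
Gen 13 (rule 195): 00010001
Gen 14 (rule 105): 11000100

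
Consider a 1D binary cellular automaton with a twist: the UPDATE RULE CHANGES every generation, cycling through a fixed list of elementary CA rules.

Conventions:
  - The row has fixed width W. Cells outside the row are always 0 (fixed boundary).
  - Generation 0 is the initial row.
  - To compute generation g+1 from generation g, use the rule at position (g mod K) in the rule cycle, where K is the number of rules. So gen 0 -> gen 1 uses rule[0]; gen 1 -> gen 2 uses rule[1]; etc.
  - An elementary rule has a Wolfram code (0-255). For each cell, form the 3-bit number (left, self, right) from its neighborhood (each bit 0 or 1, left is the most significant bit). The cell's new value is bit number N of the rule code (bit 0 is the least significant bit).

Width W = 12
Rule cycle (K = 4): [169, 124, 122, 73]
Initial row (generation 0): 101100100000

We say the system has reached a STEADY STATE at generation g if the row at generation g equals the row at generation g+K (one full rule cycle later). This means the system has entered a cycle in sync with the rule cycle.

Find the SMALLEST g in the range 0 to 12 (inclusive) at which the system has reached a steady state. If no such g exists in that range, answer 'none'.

Gen 0: 101100100000
Gen 1 (rule 169): 011000001111
Gen 2 (rule 124): 011100001001
Gen 3 (rule 122): 110110010110
Gen 4 (rule 73): 110110000110
Gen 5 (rule 169): 101100110100
Gen 6 (rule 124): 111110111110
Gen 7 (rule 122): 100011100011
Gen 8 (rule 73): 001010101011
Gen 9 (rule 169): 100101010110
Gen 10 (rule 124): 110111111111
Gen 11 (rule 122): 111100000001
Gen 12 (rule 73): 100101111100
Gen 13 (rule 169): 000011111001
Gen 14 (rule 124): 000010001101
Gen 15 (rule 122): 000101011110
Gen 16 (rule 73): 110000010010

Answer: none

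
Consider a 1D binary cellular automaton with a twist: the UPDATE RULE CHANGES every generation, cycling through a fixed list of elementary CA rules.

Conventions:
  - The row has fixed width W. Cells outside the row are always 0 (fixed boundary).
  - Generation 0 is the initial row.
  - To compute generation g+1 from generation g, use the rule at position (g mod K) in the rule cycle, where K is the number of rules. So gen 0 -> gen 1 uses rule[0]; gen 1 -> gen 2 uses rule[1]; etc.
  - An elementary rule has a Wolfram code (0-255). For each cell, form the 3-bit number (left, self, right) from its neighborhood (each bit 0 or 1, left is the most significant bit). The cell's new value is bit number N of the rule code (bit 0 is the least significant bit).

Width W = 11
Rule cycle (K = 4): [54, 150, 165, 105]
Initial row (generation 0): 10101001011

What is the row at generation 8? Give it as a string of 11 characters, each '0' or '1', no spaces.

Answer: 11111111111

Derivation:
Gen 0: 10101001011
Gen 1 (rule 54): 11111111100
Gen 2 (rule 150): 01111111010
Gen 3 (rule 165): 00111110110
Gen 4 (rule 105): 10100011110
Gen 5 (rule 54): 11110100001
Gen 6 (rule 150): 01100110011
Gen 7 (rule 165): 00000000000
Gen 8 (rule 105): 11111111111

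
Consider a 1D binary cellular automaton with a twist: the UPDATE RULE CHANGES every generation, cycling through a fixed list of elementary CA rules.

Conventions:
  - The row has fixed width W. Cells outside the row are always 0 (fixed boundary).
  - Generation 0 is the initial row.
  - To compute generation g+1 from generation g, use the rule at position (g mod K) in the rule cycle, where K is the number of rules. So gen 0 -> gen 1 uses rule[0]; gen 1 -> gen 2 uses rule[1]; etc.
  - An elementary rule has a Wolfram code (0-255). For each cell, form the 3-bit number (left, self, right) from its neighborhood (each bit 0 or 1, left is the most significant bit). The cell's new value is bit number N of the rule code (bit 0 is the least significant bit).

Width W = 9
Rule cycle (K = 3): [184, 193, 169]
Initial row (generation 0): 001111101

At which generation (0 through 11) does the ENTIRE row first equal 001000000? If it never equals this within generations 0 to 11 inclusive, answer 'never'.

Answer: never

Derivation:
Gen 0: 001111101
Gen 1 (rule 184): 001111010
Gen 2 (rule 193): 100111000
Gen 3 (rule 169): 000110011
Gen 4 (rule 184): 000101010
Gen 5 (rule 193): 110000000
Gen 6 (rule 169): 100111111
Gen 7 (rule 184): 010111110
Gen 8 (rule 193): 000011110
Gen 9 (rule 169): 111011100
Gen 10 (rule 184): 110111010
Gen 11 (rule 193): 010011000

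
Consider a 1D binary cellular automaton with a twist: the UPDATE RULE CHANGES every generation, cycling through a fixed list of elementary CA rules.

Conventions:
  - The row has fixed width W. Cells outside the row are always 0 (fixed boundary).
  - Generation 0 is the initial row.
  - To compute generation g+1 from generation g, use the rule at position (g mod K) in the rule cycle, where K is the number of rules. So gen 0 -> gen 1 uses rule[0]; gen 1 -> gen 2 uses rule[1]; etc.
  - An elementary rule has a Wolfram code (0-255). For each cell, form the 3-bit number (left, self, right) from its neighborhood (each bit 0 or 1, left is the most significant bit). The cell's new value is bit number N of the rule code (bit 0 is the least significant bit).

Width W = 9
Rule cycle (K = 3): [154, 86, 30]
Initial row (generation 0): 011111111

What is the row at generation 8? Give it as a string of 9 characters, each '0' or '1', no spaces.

Answer: 010110000

Derivation:
Gen 0: 011111111
Gen 1 (rule 154): 111111110
Gen 2 (rule 86): 000000011
Gen 3 (rule 30): 000000110
Gen 4 (rule 154): 000001101
Gen 5 (rule 86): 000010101
Gen 6 (rule 30): 000110101
Gen 7 (rule 154): 001100000
Gen 8 (rule 86): 010110000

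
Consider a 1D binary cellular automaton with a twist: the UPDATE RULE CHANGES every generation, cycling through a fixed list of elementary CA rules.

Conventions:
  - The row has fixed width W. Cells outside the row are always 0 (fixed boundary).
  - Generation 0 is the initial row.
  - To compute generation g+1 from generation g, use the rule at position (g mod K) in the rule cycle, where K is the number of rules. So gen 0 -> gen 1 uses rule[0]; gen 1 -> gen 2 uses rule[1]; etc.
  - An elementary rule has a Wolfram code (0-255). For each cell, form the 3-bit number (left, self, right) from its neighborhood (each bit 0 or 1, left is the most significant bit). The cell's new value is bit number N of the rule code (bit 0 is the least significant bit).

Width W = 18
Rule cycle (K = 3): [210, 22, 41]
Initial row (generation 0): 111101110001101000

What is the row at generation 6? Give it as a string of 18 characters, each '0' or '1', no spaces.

Gen 0: 111101110001101000
Gen 1 (rule 210): 011100111010100100
Gen 2 (rule 22): 100011000010111110
Gen 3 (rule 41): 001010011001100000
Gen 4 (rule 210): 010001101110110000
Gen 5 (rule 22): 111010000000001000
Gen 6 (rule 41): 100100111111100011

Answer: 100100111111100011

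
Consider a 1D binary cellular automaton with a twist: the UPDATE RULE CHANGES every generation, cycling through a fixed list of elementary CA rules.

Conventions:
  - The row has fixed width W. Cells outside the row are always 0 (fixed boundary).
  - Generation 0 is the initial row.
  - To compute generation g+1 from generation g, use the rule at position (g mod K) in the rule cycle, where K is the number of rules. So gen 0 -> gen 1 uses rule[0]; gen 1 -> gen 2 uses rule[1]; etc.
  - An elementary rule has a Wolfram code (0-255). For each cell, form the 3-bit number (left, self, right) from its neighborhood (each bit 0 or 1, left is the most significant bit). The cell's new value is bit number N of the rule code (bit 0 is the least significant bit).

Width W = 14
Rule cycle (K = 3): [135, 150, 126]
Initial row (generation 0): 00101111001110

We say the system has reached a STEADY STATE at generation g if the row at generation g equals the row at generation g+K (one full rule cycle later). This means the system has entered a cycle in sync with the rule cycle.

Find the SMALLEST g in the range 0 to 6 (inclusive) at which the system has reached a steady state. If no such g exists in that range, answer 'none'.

Answer: none

Derivation:
Gen 0: 00101111001110
Gen 1 (rule 135): 11100110010100
Gen 2 (rule 150): 01011001110110
Gen 3 (rule 126): 11111111011111
Gen 4 (rule 135): 01111110001110
Gen 5 (rule 150): 10111101010101
Gen 6 (rule 126): 11100111111111
Gen 7 (rule 135): 01001011111110
Gen 8 (rule 150): 11111001111101
Gen 9 (rule 126): 10001111000111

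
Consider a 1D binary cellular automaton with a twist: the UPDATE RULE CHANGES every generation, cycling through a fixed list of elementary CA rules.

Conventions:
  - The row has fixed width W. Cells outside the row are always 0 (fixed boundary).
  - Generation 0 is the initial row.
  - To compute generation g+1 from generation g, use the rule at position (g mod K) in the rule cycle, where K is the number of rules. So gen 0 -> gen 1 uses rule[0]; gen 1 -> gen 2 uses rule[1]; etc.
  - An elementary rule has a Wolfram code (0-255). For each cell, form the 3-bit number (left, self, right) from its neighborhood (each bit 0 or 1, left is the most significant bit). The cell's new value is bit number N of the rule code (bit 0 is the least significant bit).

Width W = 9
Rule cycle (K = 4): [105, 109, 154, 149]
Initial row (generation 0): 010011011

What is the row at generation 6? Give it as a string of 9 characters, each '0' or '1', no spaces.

Answer: 111011101

Derivation:
Gen 0: 010011011
Gen 1 (rule 105): 000011111
Gen 2 (rule 109): 111010001
Gen 3 (rule 154): 110001010
Gen 4 (rule 149): 001101011
Gen 5 (rule 105): 101110111
Gen 6 (rule 109): 111011101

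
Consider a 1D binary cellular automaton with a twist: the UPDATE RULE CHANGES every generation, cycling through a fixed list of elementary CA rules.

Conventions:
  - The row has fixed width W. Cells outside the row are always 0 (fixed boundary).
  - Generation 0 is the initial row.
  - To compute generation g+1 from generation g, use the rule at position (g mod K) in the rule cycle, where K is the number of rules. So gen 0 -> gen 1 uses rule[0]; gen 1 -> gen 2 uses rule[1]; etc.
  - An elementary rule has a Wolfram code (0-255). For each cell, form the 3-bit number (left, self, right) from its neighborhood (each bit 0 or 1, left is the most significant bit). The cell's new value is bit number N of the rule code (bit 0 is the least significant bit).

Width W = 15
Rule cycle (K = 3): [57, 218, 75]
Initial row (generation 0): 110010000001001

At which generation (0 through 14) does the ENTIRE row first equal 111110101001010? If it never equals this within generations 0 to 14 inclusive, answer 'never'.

Gen 0: 110010000001001
Gen 1 (rule 57): 101001111100100
Gen 2 (rule 218): 000111111111010
Gen 3 (rule 75): 111100000001000
Gen 4 (rule 57): 100011111100111
Gen 5 (rule 218): 010111111111111
Gen 6 (rule 75): 100100000000001
Gen 7 (rule 57): 010011111111100
Gen 8 (rule 218): 101111111111110
Gen 9 (rule 75): 001000000000010
Gen 10 (rule 57): 100111111111001
Gen 11 (rule 218): 011111111111110
Gen 12 (rule 75): 110000000000010
Gen 13 (rule 57): 101111111111001
Gen 14 (rule 218): 001111111111110

Answer: never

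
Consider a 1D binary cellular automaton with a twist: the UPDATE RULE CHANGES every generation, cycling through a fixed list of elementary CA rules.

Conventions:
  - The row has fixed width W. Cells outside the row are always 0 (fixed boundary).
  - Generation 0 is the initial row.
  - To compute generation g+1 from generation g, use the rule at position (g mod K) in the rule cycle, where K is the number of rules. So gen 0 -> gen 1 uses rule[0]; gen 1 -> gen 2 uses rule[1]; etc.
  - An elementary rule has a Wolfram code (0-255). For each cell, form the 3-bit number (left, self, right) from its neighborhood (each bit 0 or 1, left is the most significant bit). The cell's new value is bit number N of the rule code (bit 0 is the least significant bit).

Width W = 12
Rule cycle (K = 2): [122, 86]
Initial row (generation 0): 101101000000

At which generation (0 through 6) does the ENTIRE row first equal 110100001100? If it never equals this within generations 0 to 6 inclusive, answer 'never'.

Gen 0: 101101000000
Gen 1 (rule 122): 011110100000
Gen 2 (rule 86): 100010110000
Gen 3 (rule 122): 010101111000
Gen 4 (rule 86): 110100001100
Gen 5 (rule 122): 111010011110
Gen 6 (rule 86): 001011100011

Answer: 4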